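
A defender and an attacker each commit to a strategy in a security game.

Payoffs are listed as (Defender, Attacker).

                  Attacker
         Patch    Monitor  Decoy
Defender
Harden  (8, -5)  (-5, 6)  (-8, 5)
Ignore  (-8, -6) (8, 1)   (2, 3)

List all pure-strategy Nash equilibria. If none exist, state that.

Pure NE: (Ignore, Decoy)

(Harden, Patch): Attacker can switch to Monitor (-5 → 6). Not NE.
(Harden, Monitor): Defender can switch to Ignore (-5 → 8). Not NE.
(Harden, Decoy): Defender can switch to Ignore (-8 → 2). Not NE.
(Ignore, Patch): Defender can switch to Harden (-8 → 8). Not NE.
(Ignore, Monitor): Attacker can switch to Decoy (1 → 3). Not NE.
(Ignore, Decoy): Defender gets 2, best alternative -8; Attacker gets 3, best alternative 1. No profitable deviation — NE.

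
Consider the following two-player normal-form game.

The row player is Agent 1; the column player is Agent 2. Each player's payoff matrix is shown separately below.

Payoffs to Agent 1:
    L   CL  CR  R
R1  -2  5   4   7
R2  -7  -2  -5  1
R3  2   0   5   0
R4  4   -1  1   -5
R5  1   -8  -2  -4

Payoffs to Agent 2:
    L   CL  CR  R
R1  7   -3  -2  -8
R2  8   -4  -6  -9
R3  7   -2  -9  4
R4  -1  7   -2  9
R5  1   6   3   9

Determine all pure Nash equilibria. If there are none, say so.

For each strategy profile, look for a profitable unilateral deviation.
(R1, L): Agent 1 can switch to R3 (-2 → 2). Not NE.
(R1, CL): Agent 2 can switch to L (-3 → 7). Not NE.
(R1, CR): Agent 1 can switch to R3 (4 → 5). Not NE.
(R1, R): Agent 2 can switch to L (-8 → 7). Not NE.
(R2, L): Agent 1 can switch to R1 (-7 → -2). Not NE.
(R2, CL): Agent 1 can switch to R1 (-2 → 5). Not NE.
(R2, CR): Agent 1 can switch to R1 (-5 → 4). Not NE.
(R2, R): Agent 1 can switch to R1 (1 → 7). Not NE.
(R3, L): Agent 1 can switch to R4 (2 → 4). Not NE.
(R3, CL): Agent 1 can switch to R1 (0 → 5). Not NE.
(The remaining 10 profiles each have a profitable deviation by the same check.)

No pure-strategy Nash equilibrium.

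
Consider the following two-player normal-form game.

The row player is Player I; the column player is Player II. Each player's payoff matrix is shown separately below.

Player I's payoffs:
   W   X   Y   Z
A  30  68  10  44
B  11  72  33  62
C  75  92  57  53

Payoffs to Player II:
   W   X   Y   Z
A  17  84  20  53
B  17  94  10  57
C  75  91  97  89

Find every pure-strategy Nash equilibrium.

The unique pure-strategy Nash equilibrium is (C, Y).

Mark each player's best response to every combination of opponents' strategies; a profile where every player is best-responding is a pure Nash equilibrium.
Player I against W: payoffs 30, 11, 75 → best response C.
Player I against X: payoffs 68, 72, 92 → best response C.
Player I against Y: payoffs 10, 33, 57 → best response C.
Player I against Z: payoffs 44, 62, 53 → best response B.
Player II against A: payoffs 17, 84, 20, 53 → best response X.
Player II against B: payoffs 17, 94, 10, 57 → best response X.
Player II against C: payoffs 75, 91, 97, 89 → best response Y.
Mutual best responses: (C, Y).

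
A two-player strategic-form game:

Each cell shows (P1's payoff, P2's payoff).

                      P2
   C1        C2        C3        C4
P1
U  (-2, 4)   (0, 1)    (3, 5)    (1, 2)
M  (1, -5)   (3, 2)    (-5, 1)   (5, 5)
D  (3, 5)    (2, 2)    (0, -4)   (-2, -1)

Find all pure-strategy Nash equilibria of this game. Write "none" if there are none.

Check each profile: it is a Nash equilibrium iff no player can strictly gain by switching unilaterally.
(U, C1): P1 can switch to M (-2 → 1). Not NE.
(U, C2): P1 can switch to M (0 → 3). Not NE.
(U, C3): P1 gets 3, best alternative 0; P2 gets 5, best alternative 4. No profitable deviation — NE.
(U, C4): P1 can switch to M (1 → 5). Not NE.
(M, C1): P1 can switch to D (1 → 3). Not NE.
(M, C2): P2 can switch to C4 (2 → 5). Not NE.
(M, C3): P1 can switch to U (-5 → 3). Not NE.
(M, C4): P1 gets 5, best alternative 1; P2 gets 5, best alternative 2. No profitable deviation — NE.
(D, C1): P1 gets 3, best alternative 1; P2 gets 5, best alternative 2. No profitable deviation — NE.
(D, C2): P1 can switch to M (2 → 3). Not NE.
(D, C3): P1 can switch to U (0 → 3). Not NE.
(D, C4): P1 can switch to U (-2 → 1). Not NE.

The pure Nash equilibria are (U, C3), (M, C4), (D, C1).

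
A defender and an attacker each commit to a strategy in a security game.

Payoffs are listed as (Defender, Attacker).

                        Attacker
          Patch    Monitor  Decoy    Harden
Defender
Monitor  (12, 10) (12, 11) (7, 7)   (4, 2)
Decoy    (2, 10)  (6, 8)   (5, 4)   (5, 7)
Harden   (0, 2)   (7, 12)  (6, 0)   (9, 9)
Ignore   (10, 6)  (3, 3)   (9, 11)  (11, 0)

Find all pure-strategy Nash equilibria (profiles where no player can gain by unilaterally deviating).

Pure-strategy Nash equilibria: (Monitor, Monitor); (Ignore, Decoy)

Mark each player's best response to every combination of opponents' strategies; a profile where every player is best-responding is a pure Nash equilibrium.
Defender against Patch: payoffs 12, 2, 0, 10 → best response Monitor.
Defender against Monitor: payoffs 12, 6, 7, 3 → best response Monitor.
Defender against Decoy: payoffs 7, 5, 6, 9 → best response Ignore.
Defender against Harden: payoffs 4, 5, 9, 11 → best response Ignore.
Attacker against Monitor: payoffs 10, 11, 7, 2 → best response Monitor.
Attacker against Decoy: payoffs 10, 8, 4, 7 → best response Patch.
Attacker against Harden: payoffs 2, 12, 0, 9 → best response Monitor.
Attacker against Ignore: payoffs 6, 3, 11, 0 → best response Decoy.
Mutual best responses: (Monitor, Monitor); (Ignore, Decoy).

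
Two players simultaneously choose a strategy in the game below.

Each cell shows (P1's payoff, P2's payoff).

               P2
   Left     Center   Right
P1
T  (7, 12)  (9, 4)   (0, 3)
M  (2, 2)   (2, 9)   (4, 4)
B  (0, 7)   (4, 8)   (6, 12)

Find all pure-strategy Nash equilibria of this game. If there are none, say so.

The pure Nash equilibria are (T, Left) and (B, Right).

For each strategy profile, look for a profitable unilateral deviation.
(T, Left): P1 gets 7, best alternative 2; P2 gets 12, best alternative 4. No profitable deviation — NE.
(T, Center): P2 can switch to Left (4 → 12). Not NE.
(T, Right): P1 can switch to M (0 → 4). Not NE.
(M, Left): P1 can switch to T (2 → 7). Not NE.
(M, Center): P1 can switch to T (2 → 9). Not NE.
(M, Right): P1 can switch to B (4 → 6). Not NE.
(B, Left): P1 can switch to T (0 → 7). Not NE.
(B, Center): P1 can switch to T (4 → 9). Not NE.
(B, Right): P1 gets 6, best alternative 4; P2 gets 12, best alternative 8. No profitable deviation — NE.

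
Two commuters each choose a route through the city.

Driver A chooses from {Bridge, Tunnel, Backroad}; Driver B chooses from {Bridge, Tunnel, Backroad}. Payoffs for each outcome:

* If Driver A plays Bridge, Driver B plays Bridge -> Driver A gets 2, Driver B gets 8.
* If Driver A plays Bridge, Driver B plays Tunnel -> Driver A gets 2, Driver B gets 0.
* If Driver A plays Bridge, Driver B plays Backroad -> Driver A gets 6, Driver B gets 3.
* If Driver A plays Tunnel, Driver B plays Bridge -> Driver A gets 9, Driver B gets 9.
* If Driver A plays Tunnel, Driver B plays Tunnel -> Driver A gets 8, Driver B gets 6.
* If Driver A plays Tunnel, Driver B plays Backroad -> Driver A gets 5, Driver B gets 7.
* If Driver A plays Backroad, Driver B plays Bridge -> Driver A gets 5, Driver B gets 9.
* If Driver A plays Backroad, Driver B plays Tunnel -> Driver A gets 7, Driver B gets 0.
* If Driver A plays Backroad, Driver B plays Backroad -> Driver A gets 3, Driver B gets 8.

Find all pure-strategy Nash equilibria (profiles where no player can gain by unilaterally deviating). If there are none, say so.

(Tunnel, Bridge)

Mark each player's best response to every combination of opponents' strategies; a profile where every player is best-responding is a pure Nash equilibrium.
Driver A against Bridge: payoffs 2, 9, 5 → best response Tunnel.
Driver A against Tunnel: payoffs 2, 8, 7 → best response Tunnel.
Driver A against Backroad: payoffs 6, 5, 3 → best response Bridge.
Driver B against Bridge: payoffs 8, 0, 3 → best response Bridge.
Driver B against Tunnel: payoffs 9, 6, 7 → best response Bridge.
Driver B against Backroad: payoffs 9, 0, 8 → best response Bridge.
Mutual best responses: (Tunnel, Bridge).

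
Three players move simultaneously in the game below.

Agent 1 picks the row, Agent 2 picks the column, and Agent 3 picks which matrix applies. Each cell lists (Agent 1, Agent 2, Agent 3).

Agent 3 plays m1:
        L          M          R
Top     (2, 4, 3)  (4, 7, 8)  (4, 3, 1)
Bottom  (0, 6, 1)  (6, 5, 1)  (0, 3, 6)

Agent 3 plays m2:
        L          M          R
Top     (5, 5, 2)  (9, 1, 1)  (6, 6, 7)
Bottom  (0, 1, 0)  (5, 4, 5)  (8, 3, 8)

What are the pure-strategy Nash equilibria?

Agent 1 against (L, m1): payoffs 2, 0 → best response Top.
Agent 1 against (L, m2): payoffs 5, 0 → best response Top.
Agent 1 against (M, m1): payoffs 4, 6 → best response Bottom.
Agent 1 against (M, m2): payoffs 9, 5 → best response Top.
Agent 1 against (R, m1): payoffs 4, 0 → best response Top.
Agent 1 against (R, m2): payoffs 6, 8 → best response Bottom.
Agent 2 against (Top, m1): payoffs 4, 7, 3 → best response M.
Agent 2 against (Top, m2): payoffs 5, 1, 6 → best response R.
Agent 2 against (Bottom, m1): payoffs 6, 5, 3 → best response L.
Agent 2 against (Bottom, m2): payoffs 1, 4, 3 → best response M.
Agent 3 against (Top, L): payoffs 3, 2 → best response m1.
Agent 3 against (Top, M): payoffs 8, 1 → best response m1.
Agent 3 against (Top, R): payoffs 1, 7 → best response m2.
Agent 3 against (Bottom, L): payoffs 1, 0 → best response m1.
Agent 3 against (Bottom, M): payoffs 1, 5 → best response m2.
Agent 3 against (Bottom, R): payoffs 6, 8 → best response m2.
No profile is a mutual best response for all players.

This game has no pure Nash equilibrium.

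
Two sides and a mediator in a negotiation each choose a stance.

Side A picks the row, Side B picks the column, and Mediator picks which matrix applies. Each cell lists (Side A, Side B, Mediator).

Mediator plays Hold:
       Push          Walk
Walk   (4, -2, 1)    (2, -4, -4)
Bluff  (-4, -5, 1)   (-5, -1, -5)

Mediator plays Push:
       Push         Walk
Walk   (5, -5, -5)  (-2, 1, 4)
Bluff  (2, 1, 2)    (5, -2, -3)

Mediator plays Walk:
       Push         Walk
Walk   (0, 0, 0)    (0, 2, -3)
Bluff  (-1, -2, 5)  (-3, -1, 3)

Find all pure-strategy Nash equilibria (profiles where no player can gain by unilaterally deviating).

For each player, find the best response to each opponent profile; mutual best responses are the pure NE.
Side A against (Push, Hold): payoffs 4, -4 → best response Walk.
Side A against (Push, Push): payoffs 5, 2 → best response Walk.
Side A against (Push, Walk): payoffs 0, -1 → best response Walk.
Side A against (Walk, Hold): payoffs 2, -5 → best response Walk.
Side A against (Walk, Push): payoffs -2, 5 → best response Bluff.
Side A against (Walk, Walk): payoffs 0, -3 → best response Walk.
Side B against (Walk, Hold): payoffs -2, -4 → best response Push.
Side B against (Walk, Push): payoffs -5, 1 → best response Walk.
Side B against (Walk, Walk): payoffs 0, 2 → best response Walk.
Side B against (Bluff, Hold): payoffs -5, -1 → best response Walk.
Side B against (Bluff, Push): payoffs 1, -2 → best response Push.
Side B against (Bluff, Walk): payoffs -2, -1 → best response Walk.
Mediator against (Walk, Push): payoffs 1, -5, 0 → best response Hold.
Mediator against (Walk, Walk): payoffs -4, 4, -3 → best response Push.
Mediator against (Bluff, Push): payoffs 1, 2, 5 → best response Walk.
Mediator against (Bluff, Walk): payoffs -5, -3, 3 → best response Walk.
Mutual best responses: (Walk, Push, Hold).

The unique pure-strategy Nash equilibrium is (Walk, Push, Hold).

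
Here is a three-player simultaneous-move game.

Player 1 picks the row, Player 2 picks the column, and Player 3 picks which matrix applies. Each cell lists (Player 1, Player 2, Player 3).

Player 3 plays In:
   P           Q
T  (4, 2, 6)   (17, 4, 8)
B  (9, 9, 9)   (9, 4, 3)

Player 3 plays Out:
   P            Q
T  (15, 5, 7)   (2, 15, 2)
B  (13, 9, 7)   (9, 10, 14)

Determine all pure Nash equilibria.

(T, P, In): Player 1 can switch to B (4 → 9). Not NE.
(T, P, Out): Player 2 can switch to Q (5 → 15). Not NE.
(T, Q, In): Player 1 gets 17, best alternative 9; Player 2 gets 4, best alternative 2; Player 3 gets 8, best alternative 2. No profitable deviation — NE.
(T, Q, Out): Player 1 can switch to B (2 → 9). Not NE.
(B, P, In): Player 1 gets 9, best alternative 4; Player 2 gets 9, best alternative 4; Player 3 gets 9, best alternative 7. No profitable deviation — NE.
(B, P, Out): Player 1 can switch to T (13 → 15). Not NE.
(B, Q, In): Player 1 can switch to T (9 → 17). Not NE.
(B, Q, Out): Player 1 gets 9, best alternative 2; Player 2 gets 10, best alternative 9; Player 3 gets 14, best alternative 3. No profitable deviation — NE.

The pure Nash equilibria are (T, Q, In), (B, P, In), (B, Q, Out).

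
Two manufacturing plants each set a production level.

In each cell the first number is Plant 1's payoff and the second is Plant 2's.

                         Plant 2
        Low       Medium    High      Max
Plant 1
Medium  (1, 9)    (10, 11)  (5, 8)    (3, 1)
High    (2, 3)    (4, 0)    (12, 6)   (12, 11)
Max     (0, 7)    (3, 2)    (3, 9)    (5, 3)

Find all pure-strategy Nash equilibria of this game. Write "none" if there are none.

For each strategy profile, look for a profitable unilateral deviation.
(Medium, Low): Plant 1 can switch to High (1 → 2). Not NE.
(Medium, Medium): Plant 1 gets 10, best alternative 4; Plant 2 gets 11, best alternative 9. No profitable deviation — NE.
(Medium, High): Plant 1 can switch to High (5 → 12). Not NE.
(Medium, Max): Plant 1 can switch to High (3 → 12). Not NE.
(High, Low): Plant 2 can switch to High (3 → 6). Not NE.
(High, Medium): Plant 1 can switch to Medium (4 → 10). Not NE.
(High, High): Plant 2 can switch to Max (6 → 11). Not NE.
(High, Max): Plant 1 gets 12, best alternative 5; Plant 2 gets 11, best alternative 6. No profitable deviation — NE.
(Max, Low): Plant 1 can switch to Medium (0 → 1). Not NE.
(Max, Medium): Plant 1 can switch to Medium (3 → 10). Not NE.
(Max, High): Plant 1 can switch to Medium (3 → 5). Not NE.
(Max, Max): Plant 1 can switch to High (5 → 12). Not NE.

(Medium, Medium) and (High, Max)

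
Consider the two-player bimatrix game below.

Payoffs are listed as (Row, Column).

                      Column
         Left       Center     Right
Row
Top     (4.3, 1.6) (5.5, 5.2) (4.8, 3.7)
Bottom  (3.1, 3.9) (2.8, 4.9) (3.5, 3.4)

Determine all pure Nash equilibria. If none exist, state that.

Pure NE: (Top, Center)

Row against Left: payoffs 4.3, 3.1 → best response Top.
Row against Center: payoffs 5.5, 2.8 → best response Top.
Row against Right: payoffs 4.8, 3.5 → best response Top.
Column against Top: payoffs 1.6, 5.2, 3.7 → best response Center.
Column against Bottom: payoffs 3.9, 4.9, 3.4 → best response Center.
Mutual best responses: (Top, Center).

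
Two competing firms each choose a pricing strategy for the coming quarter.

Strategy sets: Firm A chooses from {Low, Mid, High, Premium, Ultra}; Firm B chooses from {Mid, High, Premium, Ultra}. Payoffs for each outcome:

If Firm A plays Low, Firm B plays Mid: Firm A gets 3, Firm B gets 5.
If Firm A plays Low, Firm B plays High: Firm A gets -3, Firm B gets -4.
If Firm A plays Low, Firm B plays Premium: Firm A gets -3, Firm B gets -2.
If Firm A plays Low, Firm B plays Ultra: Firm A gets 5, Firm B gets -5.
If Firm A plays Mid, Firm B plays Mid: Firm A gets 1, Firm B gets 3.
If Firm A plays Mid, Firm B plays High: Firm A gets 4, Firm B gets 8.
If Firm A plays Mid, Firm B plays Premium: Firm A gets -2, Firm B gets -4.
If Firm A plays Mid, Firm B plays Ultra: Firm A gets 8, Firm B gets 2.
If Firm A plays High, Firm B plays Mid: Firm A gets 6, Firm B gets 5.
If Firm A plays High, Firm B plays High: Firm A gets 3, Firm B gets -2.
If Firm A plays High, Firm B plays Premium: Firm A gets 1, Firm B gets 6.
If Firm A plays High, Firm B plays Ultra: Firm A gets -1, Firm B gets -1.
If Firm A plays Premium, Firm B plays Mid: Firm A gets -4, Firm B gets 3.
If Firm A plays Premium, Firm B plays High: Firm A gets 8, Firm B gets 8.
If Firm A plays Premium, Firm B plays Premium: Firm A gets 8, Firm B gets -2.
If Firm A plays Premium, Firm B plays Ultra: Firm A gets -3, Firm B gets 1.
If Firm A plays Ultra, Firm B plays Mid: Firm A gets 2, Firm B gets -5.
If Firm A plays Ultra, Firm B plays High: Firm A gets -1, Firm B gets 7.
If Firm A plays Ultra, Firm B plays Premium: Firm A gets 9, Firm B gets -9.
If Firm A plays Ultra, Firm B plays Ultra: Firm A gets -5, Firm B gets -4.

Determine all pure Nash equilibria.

The unique pure-strategy Nash equilibrium is (Premium, High).

For each strategy profile, look for a profitable unilateral deviation.
(Low, Mid): Firm A can switch to High (3 → 6). Not NE.
(Low, High): Firm A can switch to Mid (-3 → 4). Not NE.
(Low, Premium): Firm A can switch to Mid (-3 → -2). Not NE.
(Low, Ultra): Firm A can switch to Mid (5 → 8). Not NE.
(Mid, Mid): Firm A can switch to Low (1 → 3). Not NE.
(Mid, High): Firm A can switch to Premium (4 → 8). Not NE.
(Premium, High): Firm A gets 8, best alternative 4; Firm B gets 8, best alternative 3. No profitable deviation — NE.
(The remaining 13 profiles each have a profitable deviation by the same check.)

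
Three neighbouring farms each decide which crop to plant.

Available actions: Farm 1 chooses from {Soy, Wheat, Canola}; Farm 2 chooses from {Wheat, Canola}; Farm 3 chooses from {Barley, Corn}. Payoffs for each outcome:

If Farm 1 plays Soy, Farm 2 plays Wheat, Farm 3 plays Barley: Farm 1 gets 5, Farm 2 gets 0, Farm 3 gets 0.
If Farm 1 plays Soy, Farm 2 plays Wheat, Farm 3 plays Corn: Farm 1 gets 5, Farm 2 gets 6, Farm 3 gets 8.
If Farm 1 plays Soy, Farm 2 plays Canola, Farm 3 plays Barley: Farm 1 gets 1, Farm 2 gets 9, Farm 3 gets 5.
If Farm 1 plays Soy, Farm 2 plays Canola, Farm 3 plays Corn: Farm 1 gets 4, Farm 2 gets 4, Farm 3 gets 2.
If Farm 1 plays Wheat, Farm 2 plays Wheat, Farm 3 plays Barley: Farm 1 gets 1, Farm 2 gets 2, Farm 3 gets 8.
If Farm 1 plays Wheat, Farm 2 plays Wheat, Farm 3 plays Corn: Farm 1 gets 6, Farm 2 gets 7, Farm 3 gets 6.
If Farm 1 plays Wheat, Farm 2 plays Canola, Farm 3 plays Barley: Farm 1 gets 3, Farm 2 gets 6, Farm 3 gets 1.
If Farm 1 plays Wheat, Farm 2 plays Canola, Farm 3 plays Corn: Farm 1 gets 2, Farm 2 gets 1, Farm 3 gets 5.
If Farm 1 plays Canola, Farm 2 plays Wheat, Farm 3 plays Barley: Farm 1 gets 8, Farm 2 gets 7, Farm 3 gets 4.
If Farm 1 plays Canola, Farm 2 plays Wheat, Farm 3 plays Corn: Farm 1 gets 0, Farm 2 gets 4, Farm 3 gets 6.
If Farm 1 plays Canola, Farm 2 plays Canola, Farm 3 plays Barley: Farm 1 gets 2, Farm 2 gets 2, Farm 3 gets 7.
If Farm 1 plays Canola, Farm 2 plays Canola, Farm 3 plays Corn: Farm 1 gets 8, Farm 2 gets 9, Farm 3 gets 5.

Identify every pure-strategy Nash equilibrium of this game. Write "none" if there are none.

Check each profile: it is a Nash equilibrium iff no player can strictly gain by switching unilaterally.
(Soy, Wheat, Barley): Farm 1 can switch to Canola (5 → 8). Not NE.
(Soy, Wheat, Corn): Farm 1 can switch to Wheat (5 → 6). Not NE.
(Soy, Canola, Barley): Farm 1 can switch to Wheat (1 → 3). Not NE.
(Soy, Canola, Corn): Farm 1 can switch to Canola (4 → 8). Not NE.
(Wheat, Wheat, Barley): Farm 1 can switch to Soy (1 → 5). Not NE.
(Wheat, Wheat, Corn): Farm 3 can switch to Barley (6 → 8). Not NE.
(Wheat, Canola, Barley): Farm 3 can switch to Corn (1 → 5). Not NE.
(Wheat, Canola, Corn): Farm 1 can switch to Soy (2 → 4). Not NE.
(The remaining 4 profiles each have a profitable deviation by the same check.)

No pure-strategy Nash equilibrium.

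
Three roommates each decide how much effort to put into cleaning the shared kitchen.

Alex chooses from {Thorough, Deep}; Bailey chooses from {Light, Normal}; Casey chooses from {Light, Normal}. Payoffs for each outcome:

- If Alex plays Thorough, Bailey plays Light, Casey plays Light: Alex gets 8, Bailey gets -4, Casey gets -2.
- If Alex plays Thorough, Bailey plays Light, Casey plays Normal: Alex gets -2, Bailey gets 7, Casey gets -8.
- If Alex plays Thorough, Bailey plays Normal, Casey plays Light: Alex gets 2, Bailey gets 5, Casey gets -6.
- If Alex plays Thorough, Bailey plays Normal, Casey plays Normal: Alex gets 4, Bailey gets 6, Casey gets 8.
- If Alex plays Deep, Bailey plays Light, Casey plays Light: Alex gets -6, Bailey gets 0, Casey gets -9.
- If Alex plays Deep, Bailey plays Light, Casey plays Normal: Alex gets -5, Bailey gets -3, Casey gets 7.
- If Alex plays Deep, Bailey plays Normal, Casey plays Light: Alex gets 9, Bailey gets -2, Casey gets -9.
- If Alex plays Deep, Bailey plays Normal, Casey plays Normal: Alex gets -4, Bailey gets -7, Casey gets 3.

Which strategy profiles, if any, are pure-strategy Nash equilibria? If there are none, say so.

Alex against (Light, Light): payoffs 8, -6 → best response Thorough.
Alex against (Light, Normal): payoffs -2, -5 → best response Thorough.
Alex against (Normal, Light): payoffs 2, 9 → best response Deep.
Alex against (Normal, Normal): payoffs 4, -4 → best response Thorough.
Bailey against (Thorough, Light): payoffs -4, 5 → best response Normal.
Bailey against (Thorough, Normal): payoffs 7, 6 → best response Light.
Bailey against (Deep, Light): payoffs 0, -2 → best response Light.
Bailey against (Deep, Normal): payoffs -3, -7 → best response Light.
Casey against (Thorough, Light): payoffs -2, -8 → best response Light.
Casey against (Thorough, Normal): payoffs -6, 8 → best response Normal.
Casey against (Deep, Light): payoffs -9, 7 → best response Normal.
Casey against (Deep, Normal): payoffs -9, 3 → best response Normal.
No profile is a mutual best response for all players.

No pure-strategy Nash equilibrium.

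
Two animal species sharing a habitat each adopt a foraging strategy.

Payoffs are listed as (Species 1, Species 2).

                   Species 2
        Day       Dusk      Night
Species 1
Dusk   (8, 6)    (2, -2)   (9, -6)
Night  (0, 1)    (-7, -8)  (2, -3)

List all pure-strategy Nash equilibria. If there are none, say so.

Species 1 against Day: payoffs 8, 0 → best response Dusk.
Species 1 against Dusk: payoffs 2, -7 → best response Dusk.
Species 1 against Night: payoffs 9, 2 → best response Dusk.
Species 2 against Dusk: payoffs 6, -2, -6 → best response Day.
Species 2 against Night: payoffs 1, -8, -3 → best response Day.
Mutual best responses: (Dusk, Day).

The unique pure-strategy Nash equilibrium is (Dusk, Day).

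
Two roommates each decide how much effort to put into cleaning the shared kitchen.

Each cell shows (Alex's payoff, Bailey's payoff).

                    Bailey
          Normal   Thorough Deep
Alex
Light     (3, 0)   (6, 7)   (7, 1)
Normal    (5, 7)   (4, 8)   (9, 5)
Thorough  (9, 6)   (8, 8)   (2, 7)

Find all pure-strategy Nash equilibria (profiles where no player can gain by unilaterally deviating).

(Thorough, Thorough)

Mark each player's best response to every combination of opponents' strategies; a profile where every player is best-responding is a pure Nash equilibrium.
Alex against Normal: payoffs 3, 5, 9 → best response Thorough.
Alex against Thorough: payoffs 6, 4, 8 → best response Thorough.
Alex against Deep: payoffs 7, 9, 2 → best response Normal.
Bailey against Light: payoffs 0, 7, 1 → best response Thorough.
Bailey against Normal: payoffs 7, 8, 5 → best response Thorough.
Bailey against Thorough: payoffs 6, 8, 7 → best response Thorough.
Mutual best responses: (Thorough, Thorough).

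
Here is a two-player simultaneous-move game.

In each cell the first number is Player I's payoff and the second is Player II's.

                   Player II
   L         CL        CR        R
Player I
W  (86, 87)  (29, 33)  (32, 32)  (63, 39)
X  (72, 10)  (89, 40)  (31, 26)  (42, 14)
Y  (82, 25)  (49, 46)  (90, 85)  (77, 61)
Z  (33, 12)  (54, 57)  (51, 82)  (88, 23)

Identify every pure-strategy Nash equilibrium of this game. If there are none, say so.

(W, L) and (X, CL) and (Y, CR)

(W, L): Player I gets 86, best alternative 82; Player II gets 87, best alternative 39. No profitable deviation — NE.
(W, CL): Player I can switch to X (29 → 89). Not NE.
(W, CR): Player I can switch to Y (32 → 90). Not NE.
(W, R): Player I can switch to Y (63 → 77). Not NE.
(X, L): Player I can switch to W (72 → 86). Not NE.
(X, CL): Player I gets 89, best alternative 54; Player II gets 40, best alternative 26. No profitable deviation — NE.
(X, CR): Player I can switch to W (31 → 32). Not NE.
(X, R): Player I can switch to W (42 → 63). Not NE.
(Y, L): Player I can switch to W (82 → 86). Not NE.
(Y, CL): Player I can switch to X (49 → 89). Not NE.
(Y, CR): Player I gets 90, best alternative 51; Player II gets 85, best alternative 61. No profitable deviation — NE.
(Y, R): Player I can switch to Z (77 → 88). Not NE.
(Z, L): Player I can switch to W (33 → 86). Not NE.
(The remaining 3 profiles each have a profitable deviation by the same check.)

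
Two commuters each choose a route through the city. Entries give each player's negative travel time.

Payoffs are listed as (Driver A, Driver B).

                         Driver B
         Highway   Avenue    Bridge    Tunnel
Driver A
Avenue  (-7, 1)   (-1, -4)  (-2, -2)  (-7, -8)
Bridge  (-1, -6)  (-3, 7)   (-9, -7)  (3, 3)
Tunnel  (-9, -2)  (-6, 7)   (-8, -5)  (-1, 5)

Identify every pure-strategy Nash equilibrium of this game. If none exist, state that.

No pure-strategy Nash equilibrium.

(Avenue, Highway): Driver A can switch to Bridge (-7 → -1). Not NE.
(Avenue, Avenue): Driver B can switch to Highway (-4 → 1). Not NE.
(Avenue, Bridge): Driver B can switch to Highway (-2 → 1). Not NE.
(Avenue, Tunnel): Driver A can switch to Bridge (-7 → 3). Not NE.
(Bridge, Highway): Driver B can switch to Avenue (-6 → 7). Not NE.
(Bridge, Avenue): Driver A can switch to Avenue (-3 → -1). Not NE.
(The remaining 6 profiles each have a profitable deviation by the same check.)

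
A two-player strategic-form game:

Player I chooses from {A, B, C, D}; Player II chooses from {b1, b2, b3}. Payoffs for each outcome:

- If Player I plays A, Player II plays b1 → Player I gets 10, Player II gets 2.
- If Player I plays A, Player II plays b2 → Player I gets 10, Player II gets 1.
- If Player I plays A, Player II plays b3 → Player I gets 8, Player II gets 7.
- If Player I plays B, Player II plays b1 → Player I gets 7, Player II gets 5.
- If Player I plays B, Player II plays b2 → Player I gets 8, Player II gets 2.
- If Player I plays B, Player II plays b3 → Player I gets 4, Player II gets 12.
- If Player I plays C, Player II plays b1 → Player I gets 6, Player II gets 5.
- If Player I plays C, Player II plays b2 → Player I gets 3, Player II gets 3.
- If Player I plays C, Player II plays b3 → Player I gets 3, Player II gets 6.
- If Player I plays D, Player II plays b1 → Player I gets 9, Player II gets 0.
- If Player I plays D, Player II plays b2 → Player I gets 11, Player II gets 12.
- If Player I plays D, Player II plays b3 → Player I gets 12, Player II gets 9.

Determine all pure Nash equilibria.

The unique pure-strategy Nash equilibrium is (D, b2).

Player I against b1: payoffs 10, 7, 6, 9 → best response A.
Player I against b2: payoffs 10, 8, 3, 11 → best response D.
Player I against b3: payoffs 8, 4, 3, 12 → best response D.
Player II against A: payoffs 2, 1, 7 → best response b3.
Player II against B: payoffs 5, 2, 12 → best response b3.
Player II against C: payoffs 5, 3, 6 → best response b3.
Player II against D: payoffs 0, 12, 9 → best response b2.
Mutual best responses: (D, b2).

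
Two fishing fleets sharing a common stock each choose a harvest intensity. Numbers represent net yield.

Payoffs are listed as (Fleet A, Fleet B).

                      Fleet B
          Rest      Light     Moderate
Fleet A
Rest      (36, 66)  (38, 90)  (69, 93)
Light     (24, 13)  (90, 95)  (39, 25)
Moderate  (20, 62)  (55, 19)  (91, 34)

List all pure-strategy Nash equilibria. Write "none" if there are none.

The unique pure-strategy Nash equilibrium is (Light, Light).

Fleet A against Rest: payoffs 36, 24, 20 → best response Rest.
Fleet A against Light: payoffs 38, 90, 55 → best response Light.
Fleet A against Moderate: payoffs 69, 39, 91 → best response Moderate.
Fleet B against Rest: payoffs 66, 90, 93 → best response Moderate.
Fleet B against Light: payoffs 13, 95, 25 → best response Light.
Fleet B against Moderate: payoffs 62, 19, 34 → best response Rest.
Mutual best responses: (Light, Light).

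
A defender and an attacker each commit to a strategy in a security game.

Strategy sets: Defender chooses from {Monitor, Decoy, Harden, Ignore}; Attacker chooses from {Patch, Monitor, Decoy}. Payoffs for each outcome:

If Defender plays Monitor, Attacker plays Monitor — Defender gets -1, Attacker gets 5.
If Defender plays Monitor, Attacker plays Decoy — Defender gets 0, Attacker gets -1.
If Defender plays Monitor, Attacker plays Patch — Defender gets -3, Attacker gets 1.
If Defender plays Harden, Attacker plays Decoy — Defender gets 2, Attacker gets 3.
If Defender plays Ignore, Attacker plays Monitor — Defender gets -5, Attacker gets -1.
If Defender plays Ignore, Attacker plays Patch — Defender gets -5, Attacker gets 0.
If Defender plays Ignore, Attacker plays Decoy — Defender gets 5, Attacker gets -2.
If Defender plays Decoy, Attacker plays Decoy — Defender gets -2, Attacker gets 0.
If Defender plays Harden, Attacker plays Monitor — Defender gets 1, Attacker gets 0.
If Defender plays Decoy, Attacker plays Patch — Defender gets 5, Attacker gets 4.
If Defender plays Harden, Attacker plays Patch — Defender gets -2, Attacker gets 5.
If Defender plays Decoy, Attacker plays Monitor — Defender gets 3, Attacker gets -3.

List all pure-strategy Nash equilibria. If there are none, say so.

(Monitor, Patch): Defender can switch to Decoy (-3 → 5). Not NE.
(Monitor, Monitor): Defender can switch to Decoy (-1 → 3). Not NE.
(Monitor, Decoy): Defender can switch to Harden (0 → 2). Not NE.
(Decoy, Patch): Defender gets 5, best alternative -2; Attacker gets 4, best alternative 0. No profitable deviation — NE.
(Decoy, Monitor): Attacker can switch to Patch (-3 → 4). Not NE.
(Decoy, Decoy): Defender can switch to Monitor (-2 → 0). Not NE.
(Harden, Patch): Defender can switch to Decoy (-2 → 5). Not NE.
(Harden, Monitor): Defender can switch to Decoy (1 → 3). Not NE.
(Harden, Decoy): Defender can switch to Ignore (2 → 5). Not NE.
(Ignore, Patch): Defender can switch to Monitor (-5 → -3). Not NE.
(Ignore, Monitor): Defender can switch to Monitor (-5 → -1). Not NE.
(Ignore, Decoy): Attacker can switch to Patch (-2 → 0). Not NE.

(Decoy, Patch)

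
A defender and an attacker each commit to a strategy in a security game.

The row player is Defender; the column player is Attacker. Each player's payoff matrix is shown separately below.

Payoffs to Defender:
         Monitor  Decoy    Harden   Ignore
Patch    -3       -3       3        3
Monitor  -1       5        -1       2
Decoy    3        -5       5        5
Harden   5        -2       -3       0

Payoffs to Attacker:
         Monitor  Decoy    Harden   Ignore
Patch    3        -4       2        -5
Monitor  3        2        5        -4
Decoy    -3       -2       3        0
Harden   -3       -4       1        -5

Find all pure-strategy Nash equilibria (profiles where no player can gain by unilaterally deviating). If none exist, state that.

(Decoy, Harden)

(Patch, Monitor): Defender can switch to Monitor (-3 → -1). Not NE.
(Patch, Decoy): Defender can switch to Monitor (-3 → 5). Not NE.
(Patch, Harden): Defender can switch to Decoy (3 → 5). Not NE.
(Patch, Ignore): Defender can switch to Decoy (3 → 5). Not NE.
(Monitor, Monitor): Defender can switch to Decoy (-1 → 3). Not NE.
(Monitor, Decoy): Attacker can switch to Monitor (2 → 3). Not NE.
(Decoy, Harden): Defender gets 5, best alternative 3; Attacker gets 3, best alternative 0. No profitable deviation — NE.
(The remaining 9 profiles each have a profitable deviation by the same check.)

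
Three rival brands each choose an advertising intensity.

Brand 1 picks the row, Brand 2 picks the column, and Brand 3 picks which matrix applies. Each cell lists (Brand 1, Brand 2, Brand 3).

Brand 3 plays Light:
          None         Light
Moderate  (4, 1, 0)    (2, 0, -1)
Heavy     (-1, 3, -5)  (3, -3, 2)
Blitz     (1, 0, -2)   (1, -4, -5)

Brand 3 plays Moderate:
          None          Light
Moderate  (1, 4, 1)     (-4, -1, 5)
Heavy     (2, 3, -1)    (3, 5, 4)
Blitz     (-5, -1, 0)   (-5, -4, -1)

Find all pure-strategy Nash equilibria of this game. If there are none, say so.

(Heavy, Light, Moderate)

For each strategy profile, look for a profitable unilateral deviation.
(Moderate, None, Light): Brand 3 can switch to Moderate (0 → 1). Not NE.
(Moderate, None, Moderate): Brand 1 can switch to Heavy (1 → 2). Not NE.
(Moderate, Light, Light): Brand 1 can switch to Heavy (2 → 3). Not NE.
(Moderate, Light, Moderate): Brand 1 can switch to Heavy (-4 → 3). Not NE.
(Heavy, None, Light): Brand 1 can switch to Moderate (-1 → 4). Not NE.
(Heavy, None, Moderate): Brand 2 can switch to Light (3 → 5). Not NE.
(Heavy, Light, Light): Brand 2 can switch to None (-3 → 3). Not NE.
(Heavy, Light, Moderate): Brand 1 gets 3, best alternative -4; Brand 2 gets 5, best alternative 3; Brand 3 gets 4, best alternative 2. No profitable deviation — NE.
(Blitz, None, Light): Brand 1 can switch to Moderate (1 → 4). Not NE.
(The remaining 3 profiles each have a profitable deviation by the same check.)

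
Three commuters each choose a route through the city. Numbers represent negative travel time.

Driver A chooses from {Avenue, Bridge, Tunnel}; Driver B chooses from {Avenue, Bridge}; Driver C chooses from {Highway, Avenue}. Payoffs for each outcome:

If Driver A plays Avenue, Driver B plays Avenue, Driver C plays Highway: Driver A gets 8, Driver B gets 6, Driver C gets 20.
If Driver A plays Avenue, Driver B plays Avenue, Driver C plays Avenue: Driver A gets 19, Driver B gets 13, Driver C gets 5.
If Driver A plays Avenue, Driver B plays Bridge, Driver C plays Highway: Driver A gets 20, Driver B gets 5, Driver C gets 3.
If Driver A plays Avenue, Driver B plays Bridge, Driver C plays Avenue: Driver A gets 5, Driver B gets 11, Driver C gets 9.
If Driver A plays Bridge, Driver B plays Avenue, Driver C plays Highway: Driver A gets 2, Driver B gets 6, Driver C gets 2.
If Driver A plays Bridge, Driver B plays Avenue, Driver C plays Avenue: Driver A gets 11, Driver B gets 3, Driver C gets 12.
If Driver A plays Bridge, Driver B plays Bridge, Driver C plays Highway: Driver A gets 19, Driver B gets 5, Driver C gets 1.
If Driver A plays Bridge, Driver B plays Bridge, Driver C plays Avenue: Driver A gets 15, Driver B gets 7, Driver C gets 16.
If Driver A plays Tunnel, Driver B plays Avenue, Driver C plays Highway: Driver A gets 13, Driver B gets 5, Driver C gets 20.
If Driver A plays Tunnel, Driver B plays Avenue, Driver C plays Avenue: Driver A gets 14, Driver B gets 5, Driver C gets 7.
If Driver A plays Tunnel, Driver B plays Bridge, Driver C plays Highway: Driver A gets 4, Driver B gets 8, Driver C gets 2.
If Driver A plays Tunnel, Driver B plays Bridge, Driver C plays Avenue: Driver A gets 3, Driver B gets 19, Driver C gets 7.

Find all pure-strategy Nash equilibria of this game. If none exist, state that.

Driver A against (Avenue, Highway): payoffs 8, 2, 13 → best response Tunnel.
Driver A against (Avenue, Avenue): payoffs 19, 11, 14 → best response Avenue.
Driver A against (Bridge, Highway): payoffs 20, 19, 4 → best response Avenue.
Driver A against (Bridge, Avenue): payoffs 5, 15, 3 → best response Bridge.
Driver B against (Avenue, Highway): payoffs 6, 5 → best response Avenue.
Driver B against (Avenue, Avenue): payoffs 13, 11 → best response Avenue.
Driver B against (Bridge, Highway): payoffs 6, 5 → best response Avenue.
Driver B against (Bridge, Avenue): payoffs 3, 7 → best response Bridge.
Driver B against (Tunnel, Highway): payoffs 5, 8 → best response Bridge.
Driver B against (Tunnel, Avenue): payoffs 5, 19 → best response Bridge.
Driver C against (Avenue, Avenue): payoffs 20, 5 → best response Highway.
Driver C against (Avenue, Bridge): payoffs 3, 9 → best response Avenue.
Driver C against (Bridge, Avenue): payoffs 2, 12 → best response Avenue.
Driver C against (Bridge, Bridge): payoffs 1, 16 → best response Avenue.
Driver C against (Tunnel, Avenue): payoffs 20, 7 → best response Highway.
Driver C against (Tunnel, Bridge): payoffs 2, 7 → best response Avenue.
Mutual best responses: (Bridge, Bridge, Avenue).

The unique pure-strategy Nash equilibrium is (Bridge, Bridge, Avenue).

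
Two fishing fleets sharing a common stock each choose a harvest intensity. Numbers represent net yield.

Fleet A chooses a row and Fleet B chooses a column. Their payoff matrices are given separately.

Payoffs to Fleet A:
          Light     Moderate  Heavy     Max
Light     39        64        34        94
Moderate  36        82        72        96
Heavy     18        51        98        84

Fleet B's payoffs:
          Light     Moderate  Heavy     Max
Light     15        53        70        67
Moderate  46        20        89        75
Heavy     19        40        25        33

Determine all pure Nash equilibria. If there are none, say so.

For each strategy profile, look for a profitable unilateral deviation.
(Light, Light): Fleet B can switch to Moderate (15 → 53). Not NE.
(Light, Moderate): Fleet A can switch to Moderate (64 → 82). Not NE.
(Light, Heavy): Fleet A can switch to Moderate (34 → 72). Not NE.
(Light, Max): Fleet A can switch to Moderate (94 → 96). Not NE.
(Moderate, Light): Fleet A can switch to Light (36 → 39). Not NE.
(Moderate, Moderate): Fleet B can switch to Light (20 → 46). Not NE.
(Moderate, Heavy): Fleet A can switch to Heavy (72 → 98). Not NE.
(Moderate, Max): Fleet B can switch to Heavy (75 → 89). Not NE.
(Heavy, Light): Fleet A can switch to Light (18 → 39). Not NE.
(Heavy, Moderate): Fleet A can switch to Light (51 → 64). Not NE.
(Heavy, Heavy): Fleet B can switch to Moderate (25 → 40). Not NE.
(Heavy, Max): Fleet A can switch to Light (84 → 94). Not NE.

No pure-strategy Nash equilibrium.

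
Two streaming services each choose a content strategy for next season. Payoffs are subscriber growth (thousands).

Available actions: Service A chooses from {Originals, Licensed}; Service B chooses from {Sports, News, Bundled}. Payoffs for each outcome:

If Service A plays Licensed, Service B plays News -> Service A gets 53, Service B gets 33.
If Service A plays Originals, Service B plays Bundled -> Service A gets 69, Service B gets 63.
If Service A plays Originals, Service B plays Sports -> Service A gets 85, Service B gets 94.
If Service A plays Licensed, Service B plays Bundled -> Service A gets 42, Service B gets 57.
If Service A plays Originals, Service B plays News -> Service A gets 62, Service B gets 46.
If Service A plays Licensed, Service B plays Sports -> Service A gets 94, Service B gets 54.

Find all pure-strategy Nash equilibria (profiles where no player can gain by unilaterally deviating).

No pure-strategy Nash equilibrium.

(Originals, Sports): Service A can switch to Licensed (85 → 94). Not NE.
(Originals, News): Service B can switch to Sports (46 → 94). Not NE.
(Originals, Bundled): Service B can switch to Sports (63 → 94). Not NE.
(Licensed, Sports): Service B can switch to Bundled (54 → 57). Not NE.
(Licensed, News): Service A can switch to Originals (53 → 62). Not NE.
(Licensed, Bundled): Service A can switch to Originals (42 → 69). Not NE.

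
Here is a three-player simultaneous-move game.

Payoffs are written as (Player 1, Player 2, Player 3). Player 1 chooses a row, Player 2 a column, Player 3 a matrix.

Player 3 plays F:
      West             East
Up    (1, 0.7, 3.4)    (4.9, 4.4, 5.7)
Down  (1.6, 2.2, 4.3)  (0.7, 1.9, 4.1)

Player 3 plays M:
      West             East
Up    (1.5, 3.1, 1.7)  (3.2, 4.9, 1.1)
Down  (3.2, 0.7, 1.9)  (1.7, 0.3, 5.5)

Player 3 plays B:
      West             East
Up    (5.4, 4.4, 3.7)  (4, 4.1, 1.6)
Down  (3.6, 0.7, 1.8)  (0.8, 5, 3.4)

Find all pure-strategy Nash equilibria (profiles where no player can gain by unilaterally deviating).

(Up, West, F): Player 1 can switch to Down (1 → 1.6). Not NE.
(Up, West, M): Player 1 can switch to Down (1.5 → 3.2). Not NE.
(Up, West, B): Player 1 gets 5.4, best alternative 3.6; Player 2 gets 4.4, best alternative 4.1; Player 3 gets 3.7, best alternative 3.4. No profitable deviation — NE.
(Up, East, F): Player 1 gets 4.9, best alternative 0.7; Player 2 gets 4.4, best alternative 0.7; Player 3 gets 5.7, best alternative 1.6. No profitable deviation — NE.
(Up, East, M): Player 3 can switch to F (1.1 → 5.7). Not NE.
(Up, East, B): Player 2 can switch to West (4.1 → 4.4). Not NE.
(Down, West, F): Player 1 gets 1.6, best alternative 1; Player 2 gets 2.2, best alternative 1.9; Player 3 gets 4.3, best alternative 1.9. No profitable deviation — NE.
(Down, West, M): Player 3 can switch to F (1.9 → 4.3). Not NE.
(Down, West, B): Player 1 can switch to Up (3.6 → 5.4). Not NE.
(Down, East, F): Player 1 can switch to Up (0.7 → 4.9). Not NE.
(Down, East, M): Player 1 can switch to Up (1.7 → 3.2). Not NE.
(Down, East, B): Player 1 can switch to Up (0.8 → 4). Not NE.

Pure-strategy Nash equilibria: (Up, West, B), (Up, East, F), (Down, West, F)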